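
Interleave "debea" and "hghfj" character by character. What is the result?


Interleaving "debea" and "hghfj":
  Position 0: 'd' from first, 'h' from second => "dh"
  Position 1: 'e' from first, 'g' from second => "eg"
  Position 2: 'b' from first, 'h' from second => "bh"
  Position 3: 'e' from first, 'f' from second => "ef"
  Position 4: 'a' from first, 'j' from second => "aj"
Result: dhegbhefaj

dhegbhefaj


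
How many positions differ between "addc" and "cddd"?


Comparing "addc" and "cddd" position by position:
  Position 0: 'a' vs 'c' => DIFFER
  Position 1: 'd' vs 'd' => same
  Position 2: 'd' vs 'd' => same
  Position 3: 'c' vs 'd' => DIFFER
Positions that differ: 2

2


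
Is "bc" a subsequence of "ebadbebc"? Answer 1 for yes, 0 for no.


Check if "bc" is a subsequence of "ebadbebc"
Greedy scan:
  Position 0 ('e'): no match needed
  Position 1 ('b'): matches sub[0] = 'b'
  Position 2 ('a'): no match needed
  Position 3 ('d'): no match needed
  Position 4 ('b'): no match needed
  Position 5 ('e'): no match needed
  Position 6 ('b'): no match needed
  Position 7 ('c'): matches sub[1] = 'c'
All 2 characters matched => is a subsequence

1


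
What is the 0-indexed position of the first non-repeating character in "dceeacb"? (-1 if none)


Input: dceeacb
Character frequencies:
  'a': 1
  'b': 1
  'c': 2
  'd': 1
  'e': 2
Scanning left to right for freq == 1:
  Position 0 ('d'): unique! => answer = 0

0


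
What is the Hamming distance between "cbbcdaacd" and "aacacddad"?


Comparing "cbbcdaacd" and "aacacddad" position by position:
  Position 0: 'c' vs 'a' => differ
  Position 1: 'b' vs 'a' => differ
  Position 2: 'b' vs 'c' => differ
  Position 3: 'c' vs 'a' => differ
  Position 4: 'd' vs 'c' => differ
  Position 5: 'a' vs 'd' => differ
  Position 6: 'a' vs 'd' => differ
  Position 7: 'c' vs 'a' => differ
  Position 8: 'd' vs 'd' => same
Total differences (Hamming distance): 8

8


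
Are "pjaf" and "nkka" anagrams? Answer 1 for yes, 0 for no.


Strings: "pjaf", "nkka"
Sorted first:  afjp
Sorted second: akkn
Differ at position 1: 'f' vs 'k' => not anagrams

0


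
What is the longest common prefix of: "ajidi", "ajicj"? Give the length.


Words: ajidi, ajicj
  Position 0: all 'a' => match
  Position 1: all 'j' => match
  Position 2: all 'i' => match
  Position 3: ('d', 'c') => mismatch, stop
LCP = "aji" (length 3)

3


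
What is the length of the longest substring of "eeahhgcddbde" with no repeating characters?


Input: "eeahhgcddbde"
Sliding window (track last position of each char):
  Position 0 ('e'): window [0,0] length 1 -- new best
  Position 1 ('e'): repeat (last at 0), move window start to 1
  Position 1 ('e'): window [1,1] length 1
  Position 2 ('a'): window [1,2] length 2 -- new best
  Position 3 ('h'): window [1,3] length 3 -- new best
  Position 4 ('h'): repeat (last at 3), move window start to 4
  Position 4 ('h'): window [4,4] length 1
  Position 5 ('g'): window [4,5] length 2
  Position 6 ('c'): window [4,6] length 3
  Position 7 ('d'): window [4,7] length 4 -- new best
  Position 8 ('d'): repeat (last at 7), move window start to 8
  Position 8 ('d'): window [8,8] length 1
  Position 9 ('b'): window [8,9] length 2
  Position 10 ('d'): repeat (last at 8), move window start to 9
  Position 10 ('d'): window [9,10] length 2
  Position 11 ('e'): window [9,11] length 3
Longest substring with no repeats: "hgcd" with length 4

4


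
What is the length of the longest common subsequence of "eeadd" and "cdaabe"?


LCS of "eeadd" and "cdaabe"
DP table:
           c    d    a    a    b    e
      0    0    0    0    0    0    0
  e   0    0    0    0    0    0    1
  e   0    0    0    0    0    0    1
  a   0    0    0    1    1    1    1
  d   0    0    1    1    1    1    1
  d   0    0    1    1    1    1    1
LCS length = dp[5][6] = 1

1


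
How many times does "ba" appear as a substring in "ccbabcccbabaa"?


Searching for "ba" in "ccbabcccbabaa"
Scanning each position:
  Position 0: "cc" => no
  Position 1: "cb" => no
  Position 2: "ba" => MATCH
  Position 3: "ab" => no
  Position 4: "bc" => no
  Position 5: "cc" => no
  Position 6: "cc" => no
  Position 7: "cb" => no
  Position 8: "ba" => MATCH
  Position 9: "ab" => no
  Position 10: "ba" => MATCH
  Position 11: "aa" => no
Total occurrences: 3

3


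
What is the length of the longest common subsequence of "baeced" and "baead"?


LCS of "baeced" and "baead"
DP table:
           b    a    e    a    d
      0    0    0    0    0    0
  b   0    1    1    1    1    1
  a   0    1    2    2    2    2
  e   0    1    2    3    3    3
  c   0    1    2    3    3    3
  e   0    1    2    3    3    3
  d   0    1    2    3    3    4
LCS length = dp[6][5] = 4

4


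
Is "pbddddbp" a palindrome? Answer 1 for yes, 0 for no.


Input: pbddddbp
Reversed: pbddddbp
  Compare pos 0 ('p') with pos 7 ('p'): match
  Compare pos 1 ('b') with pos 6 ('b'): match
  Compare pos 2 ('d') with pos 5 ('d'): match
  Compare pos 3 ('d') with pos 4 ('d'): match
Result: palindrome

1


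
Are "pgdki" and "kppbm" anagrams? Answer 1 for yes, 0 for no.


Strings: "pgdki", "kppbm"
Sorted first:  dgikp
Sorted second: bkmpp
Differ at position 0: 'd' vs 'b' => not anagrams

0


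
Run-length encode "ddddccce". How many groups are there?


Input: ddddccce
Scanning for consecutive runs:
  Group 1: 'd' x 4 (positions 0-3)
  Group 2: 'c' x 3 (positions 4-6)
  Group 3: 'e' x 1 (positions 7-7)
Total groups: 3

3


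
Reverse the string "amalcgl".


Input: amalcgl
Reading characters right to left:
  Position 6: 'l'
  Position 5: 'g'
  Position 4: 'c'
  Position 3: 'l'
  Position 2: 'a'
  Position 1: 'm'
  Position 0: 'a'
Reversed: lgclama

lgclama


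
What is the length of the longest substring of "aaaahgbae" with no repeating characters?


Input: "aaaahgbae"
Sliding window (track last position of each char):
  Position 0 ('a'): window [0,0] length 1 -- new best
  Position 1 ('a'): repeat (last at 0), move window start to 1
  Position 1 ('a'): window [1,1] length 1
  Position 2 ('a'): repeat (last at 1), move window start to 2
  Position 2 ('a'): window [2,2] length 1
  Position 3 ('a'): repeat (last at 2), move window start to 3
  Position 3 ('a'): window [3,3] length 1
  Position 4 ('h'): window [3,4] length 2 -- new best
  Position 5 ('g'): window [3,5] length 3 -- new best
  Position 6 ('b'): window [3,6] length 4 -- new best
  Position 7 ('a'): repeat (last at 3), move window start to 4
  Position 7 ('a'): window [4,7] length 4
  Position 8 ('e'): window [4,8] length 5 -- new best
Longest substring with no repeats: "hgbae" with length 5

5


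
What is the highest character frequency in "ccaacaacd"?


Input: ccaacaacd
Character counts:
  'a': 4
  'c': 4
  'd': 1
Maximum frequency: 4

4


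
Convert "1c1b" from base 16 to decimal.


Input: "1c1b" in base 16
Positional expansion:
  Digit '1' (value 1) x 16^3 = 4096
  Digit 'c' (value 12) x 16^2 = 3072
  Digit '1' (value 1) x 16^1 = 16
  Digit 'b' (value 11) x 16^0 = 11
Sum = 7195

7195


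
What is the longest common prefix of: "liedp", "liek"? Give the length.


Words: liedp, liek
  Position 0: all 'l' => match
  Position 1: all 'i' => match
  Position 2: all 'e' => match
  Position 3: ('d', 'k') => mismatch, stop
LCP = "lie" (length 3)

3


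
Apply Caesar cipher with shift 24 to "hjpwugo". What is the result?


Caesar cipher: shift "hjpwugo" by 24
  'h' (pos 7) + 24 = pos 5 = 'f'
  'j' (pos 9) + 24 = pos 7 = 'h'
  'p' (pos 15) + 24 = pos 13 = 'n'
  'w' (pos 22) + 24 = pos 20 = 'u'
  'u' (pos 20) + 24 = pos 18 = 's'
  'g' (pos 6) + 24 = pos 4 = 'e'
  'o' (pos 14) + 24 = pos 12 = 'm'
Result: fhnusem

fhnusem


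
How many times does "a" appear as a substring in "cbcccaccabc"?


Searching for "a" in "cbcccaccabc"
Scanning each position:
  Position 0: "c" => no
  Position 1: "b" => no
  Position 2: "c" => no
  Position 3: "c" => no
  Position 4: "c" => no
  Position 5: "a" => MATCH
  Position 6: "c" => no
  Position 7: "c" => no
  Position 8: "a" => MATCH
  Position 9: "b" => no
  Position 10: "c" => no
Total occurrences: 2

2


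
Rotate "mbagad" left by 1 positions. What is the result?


Input: "mbagad", rotate left by 1
First 1 characters: "m"
Remaining characters: "bagad"
Concatenate remaining + first: "bagad" + "m" = "bagadm"

bagadm


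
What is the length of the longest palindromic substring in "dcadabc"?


Input: "dcadabc"
Checking substrings for palindromes:
  [2:5] "ada" (len 3) => palindrome
Longest palindromic substring: "ada" with length 3

3


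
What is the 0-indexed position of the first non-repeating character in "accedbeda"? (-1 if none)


Input: accedbeda
Character frequencies:
  'a': 2
  'b': 1
  'c': 2
  'd': 2
  'e': 2
Scanning left to right for freq == 1:
  Position 0 ('a'): freq=2, skip
  Position 1 ('c'): freq=2, skip
  Position 2 ('c'): freq=2, skip
  Position 3 ('e'): freq=2, skip
  Position 4 ('d'): freq=2, skip
  Position 5 ('b'): unique! => answer = 5

5


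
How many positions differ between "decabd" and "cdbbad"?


Comparing "decabd" and "cdbbad" position by position:
  Position 0: 'd' vs 'c' => DIFFER
  Position 1: 'e' vs 'd' => DIFFER
  Position 2: 'c' vs 'b' => DIFFER
  Position 3: 'a' vs 'b' => DIFFER
  Position 4: 'b' vs 'a' => DIFFER
  Position 5: 'd' vs 'd' => same
Positions that differ: 5

5


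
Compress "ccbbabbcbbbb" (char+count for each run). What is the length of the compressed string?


Input: ccbbabbcbbbb
Runs:
  'c' x 2 => "c2"
  'b' x 2 => "b2"
  'a' x 1 => "a1"
  'b' x 2 => "b2"
  'c' x 1 => "c1"
  'b' x 4 => "b4"
Compressed: "c2b2a1b2c1b4"
Compressed length: 12

12


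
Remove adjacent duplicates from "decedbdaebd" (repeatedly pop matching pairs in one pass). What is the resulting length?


Input: decedbdaebd
Stack-based adjacent duplicate removal:
  Read 'd': push. Stack: d
  Read 'e': push. Stack: de
  Read 'c': push. Stack: dec
  Read 'e': push. Stack: dece
  Read 'd': push. Stack: deced
  Read 'b': push. Stack: decedb
  Read 'd': push. Stack: decedbd
  Read 'a': push. Stack: decedbda
  Read 'e': push. Stack: decedbdae
  Read 'b': push. Stack: decedbdaeb
  Read 'd': push. Stack: decedbdaebd
Final stack: "decedbdaebd" (length 11)

11


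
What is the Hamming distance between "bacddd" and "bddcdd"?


Comparing "bacddd" and "bddcdd" position by position:
  Position 0: 'b' vs 'b' => same
  Position 1: 'a' vs 'd' => differ
  Position 2: 'c' vs 'd' => differ
  Position 3: 'd' vs 'c' => differ
  Position 4: 'd' vs 'd' => same
  Position 5: 'd' vs 'd' => same
Total differences (Hamming distance): 3

3


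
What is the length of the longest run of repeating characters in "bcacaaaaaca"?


Input: "bcacaaaaaca"
Scanning for longest run:
  Position 1 ('c'): new char, reset run to 1
  Position 2 ('a'): new char, reset run to 1
  Position 3 ('c'): new char, reset run to 1
  Position 4 ('a'): new char, reset run to 1
  Position 5 ('a'): continues run of 'a', length=2
  Position 6 ('a'): continues run of 'a', length=3
  Position 7 ('a'): continues run of 'a', length=4
  Position 8 ('a'): continues run of 'a', length=5
  Position 9 ('c'): new char, reset run to 1
  Position 10 ('a'): new char, reset run to 1
Longest run: 'a' with length 5

5


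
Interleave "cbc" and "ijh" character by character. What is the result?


Interleaving "cbc" and "ijh":
  Position 0: 'c' from first, 'i' from second => "ci"
  Position 1: 'b' from first, 'j' from second => "bj"
  Position 2: 'c' from first, 'h' from second => "ch"
Result: cibjch

cibjch


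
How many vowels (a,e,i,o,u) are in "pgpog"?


Input: pgpog
Checking each character:
  'p' at position 0: consonant
  'g' at position 1: consonant
  'p' at position 2: consonant
  'o' at position 3: vowel (running total: 1)
  'g' at position 4: consonant
Total vowels: 1

1


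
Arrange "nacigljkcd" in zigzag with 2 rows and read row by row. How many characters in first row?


Zigzag "nacigljkcd" into 2 rows:
Placing characters:
  'n' => row 0
  'a' => row 1
  'c' => row 0
  'i' => row 1
  'g' => row 0
  'l' => row 1
  'j' => row 0
  'k' => row 1
  'c' => row 0
  'd' => row 1
Rows:
  Row 0: "ncgjc"
  Row 1: "ailkd"
First row length: 5

5


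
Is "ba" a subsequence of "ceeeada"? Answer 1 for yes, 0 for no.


Check if "ba" is a subsequence of "ceeeada"
Greedy scan:
  Position 0 ('c'): no match needed
  Position 1 ('e'): no match needed
  Position 2 ('e'): no match needed
  Position 3 ('e'): no match needed
  Position 4 ('a'): no match needed
  Position 5 ('d'): no match needed
  Position 6 ('a'): no match needed
Only matched 0/2 characters => not a subsequence

0


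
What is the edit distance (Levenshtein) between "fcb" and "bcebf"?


Computing edit distance: "fcb" -> "bcebf"
DP table:
           b    c    e    b    f
      0    1    2    3    4    5
  f   1    1    2    3    4    4
  c   2    2    1    2    3    4
  b   3    2    2    2    2    3
Edit distance = dp[3][5] = 3

3


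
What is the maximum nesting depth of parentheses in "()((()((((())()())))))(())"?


Input: "()((()((((())()())))))(())"
Tracking depth:
  Position 0 '(': depth becomes 1
  Position 1 ')': depth becomes 0
  Position 2 '(': depth becomes 1
  Position 3 '(': depth becomes 2
  Position 4 '(': depth becomes 3
  Position 5 ')': depth becomes 2
  Position 6 '(': depth becomes 3
  Position 7 '(': depth becomes 4
  Position 8 '(': depth becomes 5
  Position 9 '(': depth becomes 6
  Position 10 '(': depth becomes 7
  Position 11 ')': depth becomes 6
  Position 12 ')': depth becomes 5
  Position 13 '(': depth becomes 6
  Position 14 ')': depth becomes 5
  Position 15 '(': depth becomes 6
  Position 16 ')': depth becomes 5
  Position 17 ')': depth becomes 4
  Position 18 ')': depth becomes 3
  Position 19 ')': depth becomes 2
  Position 20 ')': depth becomes 1
  Position 21 ')': depth becomes 0
  Position 22 '(': depth becomes 1
  Position 23 '(': depth becomes 2
  Position 24 ')': depth becomes 1
  Position 25 ')': depth becomes 0
Maximum depth reached: 7

7


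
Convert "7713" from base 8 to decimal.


Input: "7713" in base 8
Positional expansion:
  Digit '7' (value 7) x 8^3 = 3584
  Digit '7' (value 7) x 8^2 = 448
  Digit '1' (value 1) x 8^1 = 8
  Digit '3' (value 3) x 8^0 = 3
Sum = 4043

4043


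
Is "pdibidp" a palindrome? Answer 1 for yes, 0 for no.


Input: pdibidp
Reversed: pdibidp
  Compare pos 0 ('p') with pos 6 ('p'): match
  Compare pos 1 ('d') with pos 5 ('d'): match
  Compare pos 2 ('i') with pos 4 ('i'): match
Result: palindrome

1


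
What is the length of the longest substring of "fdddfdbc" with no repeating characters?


Input: "fdddfdbc"
Sliding window (track last position of each char):
  Position 0 ('f'): window [0,0] length 1 -- new best
  Position 1 ('d'): window [0,1] length 2 -- new best
  Position 2 ('d'): repeat (last at 1), move window start to 2
  Position 2 ('d'): window [2,2] length 1
  Position 3 ('d'): repeat (last at 2), move window start to 3
  Position 3 ('d'): window [3,3] length 1
  Position 4 ('f'): window [3,4] length 2
  Position 5 ('d'): repeat (last at 3), move window start to 4
  Position 5 ('d'): window [4,5] length 2
  Position 6 ('b'): window [4,6] length 3 -- new best
  Position 7 ('c'): window [4,7] length 4 -- new best
Longest substring with no repeats: "fdbc" with length 4

4


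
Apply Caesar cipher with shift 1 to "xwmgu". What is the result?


Caesar cipher: shift "xwmgu" by 1
  'x' (pos 23) + 1 = pos 24 = 'y'
  'w' (pos 22) + 1 = pos 23 = 'x'
  'm' (pos 12) + 1 = pos 13 = 'n'
  'g' (pos 6) + 1 = pos 7 = 'h'
  'u' (pos 20) + 1 = pos 21 = 'v'
Result: yxnhv

yxnhv


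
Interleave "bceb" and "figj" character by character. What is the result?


Interleaving "bceb" and "figj":
  Position 0: 'b' from first, 'f' from second => "bf"
  Position 1: 'c' from first, 'i' from second => "ci"
  Position 2: 'e' from first, 'g' from second => "eg"
  Position 3: 'b' from first, 'j' from second => "bj"
Result: bfciegbj

bfciegbj


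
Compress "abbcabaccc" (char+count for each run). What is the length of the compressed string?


Input: abbcabaccc
Runs:
  'a' x 1 => "a1"
  'b' x 2 => "b2"
  'c' x 1 => "c1"
  'a' x 1 => "a1"
  'b' x 1 => "b1"
  'a' x 1 => "a1"
  'c' x 3 => "c3"
Compressed: "a1b2c1a1b1a1c3"
Compressed length: 14

14


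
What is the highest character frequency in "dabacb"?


Input: dabacb
Character counts:
  'a': 2
  'b': 2
  'c': 1
  'd': 1
Maximum frequency: 2

2


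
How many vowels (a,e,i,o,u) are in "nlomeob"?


Input: nlomeob
Checking each character:
  'n' at position 0: consonant
  'l' at position 1: consonant
  'o' at position 2: vowel (running total: 1)
  'm' at position 3: consonant
  'e' at position 4: vowel (running total: 2)
  'o' at position 5: vowel (running total: 3)
  'b' at position 6: consonant
Total vowels: 3

3


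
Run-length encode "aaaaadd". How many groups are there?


Input: aaaaadd
Scanning for consecutive runs:
  Group 1: 'a' x 5 (positions 0-4)
  Group 2: 'd' x 2 (positions 5-6)
Total groups: 2

2


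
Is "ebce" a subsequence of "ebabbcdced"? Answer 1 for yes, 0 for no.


Check if "ebce" is a subsequence of "ebabbcdced"
Greedy scan:
  Position 0 ('e'): matches sub[0] = 'e'
  Position 1 ('b'): matches sub[1] = 'b'
  Position 2 ('a'): no match needed
  Position 3 ('b'): no match needed
  Position 4 ('b'): no match needed
  Position 5 ('c'): matches sub[2] = 'c'
  Position 6 ('d'): no match needed
  Position 7 ('c'): no match needed
  Position 8 ('e'): matches sub[3] = 'e'
  Position 9 ('d'): no match needed
All 4 characters matched => is a subsequence

1


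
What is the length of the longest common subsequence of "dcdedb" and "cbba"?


LCS of "dcdedb" and "cbba"
DP table:
           c    b    b    a
      0    0    0    0    0
  d   0    0    0    0    0
  c   0    1    1    1    1
  d   0    1    1    1    1
  e   0    1    1    1    1
  d   0    1    1    1    1
  b   0    1    2    2    2
LCS length = dp[6][4] = 2

2


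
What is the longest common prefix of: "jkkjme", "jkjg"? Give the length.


Words: jkkjme, jkjg
  Position 0: all 'j' => match
  Position 1: all 'k' => match
  Position 2: ('k', 'j') => mismatch, stop
LCP = "jk" (length 2)

2


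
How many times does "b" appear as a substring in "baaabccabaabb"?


Searching for "b" in "baaabccabaabb"
Scanning each position:
  Position 0: "b" => MATCH
  Position 1: "a" => no
  Position 2: "a" => no
  Position 3: "a" => no
  Position 4: "b" => MATCH
  Position 5: "c" => no
  Position 6: "c" => no
  Position 7: "a" => no
  Position 8: "b" => MATCH
  Position 9: "a" => no
  Position 10: "a" => no
  Position 11: "b" => MATCH
  Position 12: "b" => MATCH
Total occurrences: 5

5


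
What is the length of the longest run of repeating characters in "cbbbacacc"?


Input: "cbbbacacc"
Scanning for longest run:
  Position 1 ('b'): new char, reset run to 1
  Position 2 ('b'): continues run of 'b', length=2
  Position 3 ('b'): continues run of 'b', length=3
  Position 4 ('a'): new char, reset run to 1
  Position 5 ('c'): new char, reset run to 1
  Position 6 ('a'): new char, reset run to 1
  Position 7 ('c'): new char, reset run to 1
  Position 8 ('c'): continues run of 'c', length=2
Longest run: 'b' with length 3

3


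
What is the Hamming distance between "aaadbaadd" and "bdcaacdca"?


Comparing "aaadbaadd" and "bdcaacdca" position by position:
  Position 0: 'a' vs 'b' => differ
  Position 1: 'a' vs 'd' => differ
  Position 2: 'a' vs 'c' => differ
  Position 3: 'd' vs 'a' => differ
  Position 4: 'b' vs 'a' => differ
  Position 5: 'a' vs 'c' => differ
  Position 6: 'a' vs 'd' => differ
  Position 7: 'd' vs 'c' => differ
  Position 8: 'd' vs 'a' => differ
Total differences (Hamming distance): 9

9


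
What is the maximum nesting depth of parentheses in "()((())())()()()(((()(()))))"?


Input: "()((())())()()()(((()(()))))"
Tracking depth:
  Position 0 '(': depth becomes 1
  Position 1 ')': depth becomes 0
  Position 2 '(': depth becomes 1
  Position 3 '(': depth becomes 2
  Position 4 '(': depth becomes 3
  Position 5 ')': depth becomes 2
  Position 6 ')': depth becomes 1
  Position 7 '(': depth becomes 2
  Position 8 ')': depth becomes 1
  Position 9 ')': depth becomes 0
  Position 10 '(': depth becomes 1
  Position 11 ')': depth becomes 0
  Position 12 '(': depth becomes 1
  Position 13 ')': depth becomes 0
  Position 14 '(': depth becomes 1
  Position 15 ')': depth becomes 0
  Position 16 '(': depth becomes 1
  Position 17 '(': depth becomes 2
  Position 18 '(': depth becomes 3
  Position 19 '(': depth becomes 4
  Position 20 ')': depth becomes 3
  Position 21 '(': depth becomes 4
  Position 22 '(': depth becomes 5
  Position 23 ')': depth becomes 4
  Position 24 ')': depth becomes 3
  Position 25 ')': depth becomes 2
  Position 26 ')': depth becomes 1
  Position 27 ')': depth becomes 0
Maximum depth reached: 5

5


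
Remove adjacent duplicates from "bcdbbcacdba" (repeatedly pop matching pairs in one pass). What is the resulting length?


Input: bcdbbcacdba
Stack-based adjacent duplicate removal:
  Read 'b': push. Stack: b
  Read 'c': push. Stack: bc
  Read 'd': push. Stack: bcd
  Read 'b': push. Stack: bcdb
  Read 'b': matches stack top 'b' => pop. Stack: bcd
  Read 'c': push. Stack: bcdc
  Read 'a': push. Stack: bcdca
  Read 'c': push. Stack: bcdcac
  Read 'd': push. Stack: bcdcacd
  Read 'b': push. Stack: bcdcacdb
  Read 'a': push. Stack: bcdcacdba
Final stack: "bcdcacdba" (length 9)

9


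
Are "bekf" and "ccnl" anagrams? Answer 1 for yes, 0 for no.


Strings: "bekf", "ccnl"
Sorted first:  befk
Sorted second: ccln
Differ at position 0: 'b' vs 'c' => not anagrams

0


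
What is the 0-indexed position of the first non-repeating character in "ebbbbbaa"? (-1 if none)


Input: ebbbbbaa
Character frequencies:
  'a': 2
  'b': 5
  'e': 1
Scanning left to right for freq == 1:
  Position 0 ('e'): unique! => answer = 0

0


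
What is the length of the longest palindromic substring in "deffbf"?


Input: "deffbf"
Checking substrings for palindromes:
  [3:6] "fbf" (len 3) => palindrome
  [2:4] "ff" (len 2) => palindrome
Longest palindromic substring: "fbf" with length 3

3


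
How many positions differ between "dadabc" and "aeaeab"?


Comparing "dadabc" and "aeaeab" position by position:
  Position 0: 'd' vs 'a' => DIFFER
  Position 1: 'a' vs 'e' => DIFFER
  Position 2: 'd' vs 'a' => DIFFER
  Position 3: 'a' vs 'e' => DIFFER
  Position 4: 'b' vs 'a' => DIFFER
  Position 5: 'c' vs 'b' => DIFFER
Positions that differ: 6

6


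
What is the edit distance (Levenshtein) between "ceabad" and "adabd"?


Computing edit distance: "ceabad" -> "adabd"
DP table:
           a    d    a    b    d
      0    1    2    3    4    5
  c   1    1    2    3    4    5
  e   2    2    2    3    4    5
  a   3    2    3    2    3    4
  b   4    3    3    3    2    3
  a   5    4    4    3    3    3
  d   6    5    4    4    4    3
Edit distance = dp[6][5] = 3

3


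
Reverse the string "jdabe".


Input: jdabe
Reading characters right to left:
  Position 4: 'e'
  Position 3: 'b'
  Position 2: 'a'
  Position 1: 'd'
  Position 0: 'j'
Reversed: ebadj

ebadj


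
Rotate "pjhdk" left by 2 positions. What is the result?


Input: "pjhdk", rotate left by 2
First 2 characters: "pj"
Remaining characters: "hdk"
Concatenate remaining + first: "hdk" + "pj" = "hdkpj"

hdkpj


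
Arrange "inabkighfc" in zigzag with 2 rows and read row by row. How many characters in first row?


Zigzag "inabkighfc" into 2 rows:
Placing characters:
  'i' => row 0
  'n' => row 1
  'a' => row 0
  'b' => row 1
  'k' => row 0
  'i' => row 1
  'g' => row 0
  'h' => row 1
  'f' => row 0
  'c' => row 1
Rows:
  Row 0: "iakgf"
  Row 1: "nbihc"
First row length: 5

5


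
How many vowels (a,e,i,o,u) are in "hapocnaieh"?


Input: hapocnaieh
Checking each character:
  'h' at position 0: consonant
  'a' at position 1: vowel (running total: 1)
  'p' at position 2: consonant
  'o' at position 3: vowel (running total: 2)
  'c' at position 4: consonant
  'n' at position 5: consonant
  'a' at position 6: vowel (running total: 3)
  'i' at position 7: vowel (running total: 4)
  'e' at position 8: vowel (running total: 5)
  'h' at position 9: consonant
Total vowels: 5

5


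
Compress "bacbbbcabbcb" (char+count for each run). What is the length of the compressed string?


Input: bacbbbcabbcb
Runs:
  'b' x 1 => "b1"
  'a' x 1 => "a1"
  'c' x 1 => "c1"
  'b' x 3 => "b3"
  'c' x 1 => "c1"
  'a' x 1 => "a1"
  'b' x 2 => "b2"
  'c' x 1 => "c1"
  'b' x 1 => "b1"
Compressed: "b1a1c1b3c1a1b2c1b1"
Compressed length: 18

18


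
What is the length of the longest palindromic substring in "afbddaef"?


Input: "afbddaef"
Checking substrings for palindromes:
  [3:5] "dd" (len 2) => palindrome
Longest palindromic substring: "dd" with length 2

2


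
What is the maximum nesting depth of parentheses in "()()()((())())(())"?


Input: "()()()((())())(())"
Tracking depth:
  Position 0 '(': depth becomes 1
  Position 1 ')': depth becomes 0
  Position 2 '(': depth becomes 1
  Position 3 ')': depth becomes 0
  Position 4 '(': depth becomes 1
  Position 5 ')': depth becomes 0
  Position 6 '(': depth becomes 1
  Position 7 '(': depth becomes 2
  Position 8 '(': depth becomes 3
  Position 9 ')': depth becomes 2
  Position 10 ')': depth becomes 1
  Position 11 '(': depth becomes 2
  Position 12 ')': depth becomes 1
  Position 13 ')': depth becomes 0
  Position 14 '(': depth becomes 1
  Position 15 '(': depth becomes 2
  Position 16 ')': depth becomes 1
  Position 17 ')': depth becomes 0
Maximum depth reached: 3

3


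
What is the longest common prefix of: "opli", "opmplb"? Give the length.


Words: opli, opmplb
  Position 0: all 'o' => match
  Position 1: all 'p' => match
  Position 2: ('l', 'm') => mismatch, stop
LCP = "op" (length 2)

2


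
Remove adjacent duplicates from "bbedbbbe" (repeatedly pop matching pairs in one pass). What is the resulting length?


Input: bbedbbbe
Stack-based adjacent duplicate removal:
  Read 'b': push. Stack: b
  Read 'b': matches stack top 'b' => pop. Stack: (empty)
  Read 'e': push. Stack: e
  Read 'd': push. Stack: ed
  Read 'b': push. Stack: edb
  Read 'b': matches stack top 'b' => pop. Stack: ed
  Read 'b': push. Stack: edb
  Read 'e': push. Stack: edbe
Final stack: "edbe" (length 4)

4


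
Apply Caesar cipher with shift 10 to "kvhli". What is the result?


Caesar cipher: shift "kvhli" by 10
  'k' (pos 10) + 10 = pos 20 = 'u'
  'v' (pos 21) + 10 = pos 5 = 'f'
  'h' (pos 7) + 10 = pos 17 = 'r'
  'l' (pos 11) + 10 = pos 21 = 'v'
  'i' (pos 8) + 10 = pos 18 = 's'
Result: ufrvs

ufrvs


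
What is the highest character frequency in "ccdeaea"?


Input: ccdeaea
Character counts:
  'a': 2
  'c': 2
  'd': 1
  'e': 2
Maximum frequency: 2

2


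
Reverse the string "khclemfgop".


Input: khclemfgop
Reading characters right to left:
  Position 9: 'p'
  Position 8: 'o'
  Position 7: 'g'
  Position 6: 'f'
  Position 5: 'm'
  Position 4: 'e'
  Position 3: 'l'
  Position 2: 'c'
  Position 1: 'h'
  Position 0: 'k'
Reversed: pogfmelchk

pogfmelchk


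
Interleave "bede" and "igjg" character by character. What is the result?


Interleaving "bede" and "igjg":
  Position 0: 'b' from first, 'i' from second => "bi"
  Position 1: 'e' from first, 'g' from second => "eg"
  Position 2: 'd' from first, 'j' from second => "dj"
  Position 3: 'e' from first, 'g' from second => "eg"
Result: biegdjeg

biegdjeg


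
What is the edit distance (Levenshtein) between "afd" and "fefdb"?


Computing edit distance: "afd" -> "fefdb"
DP table:
           f    e    f    d    b
      0    1    2    3    4    5
  a   1    1    2    3    4    5
  f   2    1    2    2    3    4
  d   3    2    2    3    2    3
Edit distance = dp[3][5] = 3

3


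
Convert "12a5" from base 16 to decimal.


Input: "12a5" in base 16
Positional expansion:
  Digit '1' (value 1) x 16^3 = 4096
  Digit '2' (value 2) x 16^2 = 512
  Digit 'a' (value 10) x 16^1 = 160
  Digit '5' (value 5) x 16^0 = 5
Sum = 4773

4773


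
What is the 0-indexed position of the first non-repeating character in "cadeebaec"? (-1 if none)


Input: cadeebaec
Character frequencies:
  'a': 2
  'b': 1
  'c': 2
  'd': 1
  'e': 3
Scanning left to right for freq == 1:
  Position 0 ('c'): freq=2, skip
  Position 1 ('a'): freq=2, skip
  Position 2 ('d'): unique! => answer = 2

2


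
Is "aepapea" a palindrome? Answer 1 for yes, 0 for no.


Input: aepapea
Reversed: aepapea
  Compare pos 0 ('a') with pos 6 ('a'): match
  Compare pos 1 ('e') with pos 5 ('e'): match
  Compare pos 2 ('p') with pos 4 ('p'): match
Result: palindrome

1


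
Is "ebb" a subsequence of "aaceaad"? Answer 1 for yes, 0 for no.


Check if "ebb" is a subsequence of "aaceaad"
Greedy scan:
  Position 0 ('a'): no match needed
  Position 1 ('a'): no match needed
  Position 2 ('c'): no match needed
  Position 3 ('e'): matches sub[0] = 'e'
  Position 4 ('a'): no match needed
  Position 5 ('a'): no match needed
  Position 6 ('d'): no match needed
Only matched 1/3 characters => not a subsequence

0


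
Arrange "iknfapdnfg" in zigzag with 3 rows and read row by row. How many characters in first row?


Zigzag "iknfapdnfg" into 3 rows:
Placing characters:
  'i' => row 0
  'k' => row 1
  'n' => row 2
  'f' => row 1
  'a' => row 0
  'p' => row 1
  'd' => row 2
  'n' => row 1
  'f' => row 0
  'g' => row 1
Rows:
  Row 0: "iaf"
  Row 1: "kfpng"
  Row 2: "nd"
First row length: 3

3


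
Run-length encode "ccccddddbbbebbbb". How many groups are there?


Input: ccccddddbbbebbbb
Scanning for consecutive runs:
  Group 1: 'c' x 4 (positions 0-3)
  Group 2: 'd' x 4 (positions 4-7)
  Group 3: 'b' x 3 (positions 8-10)
  Group 4: 'e' x 1 (positions 11-11)
  Group 5: 'b' x 4 (positions 12-15)
Total groups: 5

5


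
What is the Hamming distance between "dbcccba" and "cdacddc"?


Comparing "dbcccba" and "cdacddc" position by position:
  Position 0: 'd' vs 'c' => differ
  Position 1: 'b' vs 'd' => differ
  Position 2: 'c' vs 'a' => differ
  Position 3: 'c' vs 'c' => same
  Position 4: 'c' vs 'd' => differ
  Position 5: 'b' vs 'd' => differ
  Position 6: 'a' vs 'c' => differ
Total differences (Hamming distance): 6

6


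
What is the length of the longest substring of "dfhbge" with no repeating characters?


Input: "dfhbge"
Sliding window (track last position of each char):
  Position 0 ('d'): window [0,0] length 1 -- new best
  Position 1 ('f'): window [0,1] length 2 -- new best
  Position 2 ('h'): window [0,2] length 3 -- new best
  Position 3 ('b'): window [0,3] length 4 -- new best
  Position 4 ('g'): window [0,4] length 5 -- new best
  Position 5 ('e'): window [0,5] length 6 -- new best
Longest substring with no repeats: "dfhbge" with length 6

6


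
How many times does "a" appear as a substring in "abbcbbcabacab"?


Searching for "a" in "abbcbbcabacab"
Scanning each position:
  Position 0: "a" => MATCH
  Position 1: "b" => no
  Position 2: "b" => no
  Position 3: "c" => no
  Position 4: "b" => no
  Position 5: "b" => no
  Position 6: "c" => no
  Position 7: "a" => MATCH
  Position 8: "b" => no
  Position 9: "a" => MATCH
  Position 10: "c" => no
  Position 11: "a" => MATCH
  Position 12: "b" => no
Total occurrences: 4

4


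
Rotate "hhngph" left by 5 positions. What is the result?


Input: "hhngph", rotate left by 5
First 5 characters: "hhngp"
Remaining characters: "h"
Concatenate remaining + first: "h" + "hhngp" = "hhhngp"

hhhngp


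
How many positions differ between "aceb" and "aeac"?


Comparing "aceb" and "aeac" position by position:
  Position 0: 'a' vs 'a' => same
  Position 1: 'c' vs 'e' => DIFFER
  Position 2: 'e' vs 'a' => DIFFER
  Position 3: 'b' vs 'c' => DIFFER
Positions that differ: 3

3


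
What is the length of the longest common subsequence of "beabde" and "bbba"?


LCS of "beabde" and "bbba"
DP table:
           b    b    b    a
      0    0    0    0    0
  b   0    1    1    1    1
  e   0    1    1    1    1
  a   0    1    1    1    2
  b   0    1    2    2    2
  d   0    1    2    2    2
  e   0    1    2    2    2
LCS length = dp[6][4] = 2

2


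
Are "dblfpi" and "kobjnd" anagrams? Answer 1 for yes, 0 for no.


Strings: "dblfpi", "kobjnd"
Sorted first:  bdfilp
Sorted second: bdjkno
Differ at position 2: 'f' vs 'j' => not anagrams

0


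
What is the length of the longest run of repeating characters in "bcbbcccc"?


Input: "bcbbcccc"
Scanning for longest run:
  Position 1 ('c'): new char, reset run to 1
  Position 2 ('b'): new char, reset run to 1
  Position 3 ('b'): continues run of 'b', length=2
  Position 4 ('c'): new char, reset run to 1
  Position 5 ('c'): continues run of 'c', length=2
  Position 6 ('c'): continues run of 'c', length=3
  Position 7 ('c'): continues run of 'c', length=4
Longest run: 'c' with length 4

4


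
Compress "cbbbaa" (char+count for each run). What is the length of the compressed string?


Input: cbbbaa
Runs:
  'c' x 1 => "c1"
  'b' x 3 => "b3"
  'a' x 2 => "a2"
Compressed: "c1b3a2"
Compressed length: 6

6


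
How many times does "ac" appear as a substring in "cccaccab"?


Searching for "ac" in "cccaccab"
Scanning each position:
  Position 0: "cc" => no
  Position 1: "cc" => no
  Position 2: "ca" => no
  Position 3: "ac" => MATCH
  Position 4: "cc" => no
  Position 5: "ca" => no
  Position 6: "ab" => no
Total occurrences: 1

1


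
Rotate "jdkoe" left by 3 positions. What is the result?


Input: "jdkoe", rotate left by 3
First 3 characters: "jdk"
Remaining characters: "oe"
Concatenate remaining + first: "oe" + "jdk" = "oejdk"

oejdk


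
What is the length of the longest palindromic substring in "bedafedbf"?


Input: "bedafedbf"
Checking substrings for palindromes:
  No multi-char palindromic substrings found
Longest palindromic substring: "b" with length 1

1


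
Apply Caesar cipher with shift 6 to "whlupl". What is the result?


Caesar cipher: shift "whlupl" by 6
  'w' (pos 22) + 6 = pos 2 = 'c'
  'h' (pos 7) + 6 = pos 13 = 'n'
  'l' (pos 11) + 6 = pos 17 = 'r'
  'u' (pos 20) + 6 = pos 0 = 'a'
  'p' (pos 15) + 6 = pos 21 = 'v'
  'l' (pos 11) + 6 = pos 17 = 'r'
Result: cnravr

cnravr


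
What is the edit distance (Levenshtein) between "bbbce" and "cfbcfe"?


Computing edit distance: "bbbce" -> "cfbcfe"
DP table:
           c    f    b    c    f    e
      0    1    2    3    4    5    6
  b   1    1    2    2    3    4    5
  b   2    2    2    2    3    4    5
  b   3    3    3    2    3    4    5
  c   4    3    4    3    2    3    4
  e   5    4    4    4    3    3    3
Edit distance = dp[5][6] = 3

3


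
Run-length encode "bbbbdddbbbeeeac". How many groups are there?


Input: bbbbdddbbbeeeac
Scanning for consecutive runs:
  Group 1: 'b' x 4 (positions 0-3)
  Group 2: 'd' x 3 (positions 4-6)
  Group 3: 'b' x 3 (positions 7-9)
  Group 4: 'e' x 3 (positions 10-12)
  Group 5: 'a' x 1 (positions 13-13)
  Group 6: 'c' x 1 (positions 14-14)
Total groups: 6

6


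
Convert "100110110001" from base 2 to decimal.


Input: "100110110001" in base 2
Positional expansion:
  Digit '1' (value 1) x 2^11 = 2048
  Digit '0' (value 0) x 2^10 = 0
  Digit '0' (value 0) x 2^9 = 0
  Digit '1' (value 1) x 2^8 = 256
  Digit '1' (value 1) x 2^7 = 128
  Digit '0' (value 0) x 2^6 = 0
  Digit '1' (value 1) x 2^5 = 32
  Digit '1' (value 1) x 2^4 = 16
  Digit '0' (value 0) x 2^3 = 0
  Digit '0' (value 0) x 2^2 = 0
  Digit '0' (value 0) x 2^1 = 0
  Digit '1' (value 1) x 2^0 = 1
Sum = 2481

2481


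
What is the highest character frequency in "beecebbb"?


Input: beecebbb
Character counts:
  'b': 4
  'c': 1
  'e': 3
Maximum frequency: 4

4


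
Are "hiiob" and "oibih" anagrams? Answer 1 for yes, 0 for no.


Strings: "hiiob", "oibih"
Sorted first:  bhiio
Sorted second: bhiio
Sorted forms match => anagrams

1


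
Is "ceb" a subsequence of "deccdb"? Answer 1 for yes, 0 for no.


Check if "ceb" is a subsequence of "deccdb"
Greedy scan:
  Position 0 ('d'): no match needed
  Position 1 ('e'): no match needed
  Position 2 ('c'): matches sub[0] = 'c'
  Position 3 ('c'): no match needed
  Position 4 ('d'): no match needed
  Position 5 ('b'): no match needed
Only matched 1/3 characters => not a subsequence

0


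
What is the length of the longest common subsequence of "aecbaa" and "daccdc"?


LCS of "aecbaa" and "daccdc"
DP table:
           d    a    c    c    d    c
      0    0    0    0    0    0    0
  a   0    0    1    1    1    1    1
  e   0    0    1    1    1    1    1
  c   0    0    1    2    2    2    2
  b   0    0    1    2    2    2    2
  a   0    0    1    2    2    2    2
  a   0    0    1    2    2    2    2
LCS length = dp[6][6] = 2

2


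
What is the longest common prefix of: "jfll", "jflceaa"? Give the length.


Words: jfll, jflceaa
  Position 0: all 'j' => match
  Position 1: all 'f' => match
  Position 2: all 'l' => match
  Position 3: ('l', 'c') => mismatch, stop
LCP = "jfl" (length 3)

3


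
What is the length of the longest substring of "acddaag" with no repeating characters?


Input: "acddaag"
Sliding window (track last position of each char):
  Position 0 ('a'): window [0,0] length 1 -- new best
  Position 1 ('c'): window [0,1] length 2 -- new best
  Position 2 ('d'): window [0,2] length 3 -- new best
  Position 3 ('d'): repeat (last at 2), move window start to 3
  Position 3 ('d'): window [3,3] length 1
  Position 4 ('a'): window [3,4] length 2
  Position 5 ('a'): repeat (last at 4), move window start to 5
  Position 5 ('a'): window [5,5] length 1
  Position 6 ('g'): window [5,6] length 2
Longest substring with no repeats: "acd" with length 3

3


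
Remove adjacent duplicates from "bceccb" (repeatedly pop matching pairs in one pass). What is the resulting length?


Input: bceccb
Stack-based adjacent duplicate removal:
  Read 'b': push. Stack: b
  Read 'c': push. Stack: bc
  Read 'e': push. Stack: bce
  Read 'c': push. Stack: bcec
  Read 'c': matches stack top 'c' => pop. Stack: bce
  Read 'b': push. Stack: bceb
Final stack: "bceb" (length 4)

4


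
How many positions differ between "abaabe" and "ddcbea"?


Comparing "abaabe" and "ddcbea" position by position:
  Position 0: 'a' vs 'd' => DIFFER
  Position 1: 'b' vs 'd' => DIFFER
  Position 2: 'a' vs 'c' => DIFFER
  Position 3: 'a' vs 'b' => DIFFER
  Position 4: 'b' vs 'e' => DIFFER
  Position 5: 'e' vs 'a' => DIFFER
Positions that differ: 6

6


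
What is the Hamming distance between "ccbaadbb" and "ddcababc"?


Comparing "ccbaadbb" and "ddcababc" position by position:
  Position 0: 'c' vs 'd' => differ
  Position 1: 'c' vs 'd' => differ
  Position 2: 'b' vs 'c' => differ
  Position 3: 'a' vs 'a' => same
  Position 4: 'a' vs 'b' => differ
  Position 5: 'd' vs 'a' => differ
  Position 6: 'b' vs 'b' => same
  Position 7: 'b' vs 'c' => differ
Total differences (Hamming distance): 6

6


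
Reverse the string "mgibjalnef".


Input: mgibjalnef
Reading characters right to left:
  Position 9: 'f'
  Position 8: 'e'
  Position 7: 'n'
  Position 6: 'l'
  Position 5: 'a'
  Position 4: 'j'
  Position 3: 'b'
  Position 2: 'i'
  Position 1: 'g'
  Position 0: 'm'
Reversed: fenlajbigm

fenlajbigm


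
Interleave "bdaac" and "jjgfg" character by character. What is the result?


Interleaving "bdaac" and "jjgfg":
  Position 0: 'b' from first, 'j' from second => "bj"
  Position 1: 'd' from first, 'j' from second => "dj"
  Position 2: 'a' from first, 'g' from second => "ag"
  Position 3: 'a' from first, 'f' from second => "af"
  Position 4: 'c' from first, 'g' from second => "cg"
Result: bjdjagafcg

bjdjagafcg


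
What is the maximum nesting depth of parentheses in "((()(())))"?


Input: "((()(())))"
Tracking depth:
  Position 0 '(': depth becomes 1
  Position 1 '(': depth becomes 2
  Position 2 '(': depth becomes 3
  Position 3 ')': depth becomes 2
  Position 4 '(': depth becomes 3
  Position 5 '(': depth becomes 4
  Position 6 ')': depth becomes 3
  Position 7 ')': depth becomes 2
  Position 8 ')': depth becomes 1
  Position 9 ')': depth becomes 0
Maximum depth reached: 4

4
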